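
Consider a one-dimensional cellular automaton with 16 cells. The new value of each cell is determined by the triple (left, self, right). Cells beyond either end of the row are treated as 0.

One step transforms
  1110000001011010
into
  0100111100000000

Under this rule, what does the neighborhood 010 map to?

At position 9 the neighborhood is 010; the next row has 0 there.

0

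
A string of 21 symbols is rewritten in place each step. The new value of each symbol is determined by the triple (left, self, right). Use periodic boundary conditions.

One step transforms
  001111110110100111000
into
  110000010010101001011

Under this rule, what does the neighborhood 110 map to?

At position 7 the neighborhood is 110; the next row has 1 there.

1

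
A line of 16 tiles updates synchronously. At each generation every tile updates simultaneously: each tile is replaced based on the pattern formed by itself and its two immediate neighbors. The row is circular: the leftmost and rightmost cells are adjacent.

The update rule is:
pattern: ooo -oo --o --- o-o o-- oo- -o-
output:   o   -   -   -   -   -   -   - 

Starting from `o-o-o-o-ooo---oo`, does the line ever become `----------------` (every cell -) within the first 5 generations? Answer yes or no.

yes

---------o-----o
----------------
all cells are - at generation 2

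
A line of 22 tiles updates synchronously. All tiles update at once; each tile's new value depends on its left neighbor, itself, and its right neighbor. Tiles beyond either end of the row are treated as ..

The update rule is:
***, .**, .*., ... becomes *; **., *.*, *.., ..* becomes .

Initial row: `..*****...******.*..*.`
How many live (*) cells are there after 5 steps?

step 1: *.****..*.*****..*..*.
step 2: *.***...*.****...*..*.
step 3: *.**..*.*.***..*.*..*.
step 4: *.*...*.*.**...*.*..*.
step 5: *.*.*.*.*.*..*.*.*..*.
count of *: 10

10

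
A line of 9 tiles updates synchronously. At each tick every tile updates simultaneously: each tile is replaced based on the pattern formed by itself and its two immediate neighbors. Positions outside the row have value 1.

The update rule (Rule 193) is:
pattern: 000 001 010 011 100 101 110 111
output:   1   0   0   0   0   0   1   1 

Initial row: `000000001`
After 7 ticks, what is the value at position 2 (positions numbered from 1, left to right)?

0

011111100
001111100
000111100
010011100
000001100
011100100
001100000
position 2 holds 0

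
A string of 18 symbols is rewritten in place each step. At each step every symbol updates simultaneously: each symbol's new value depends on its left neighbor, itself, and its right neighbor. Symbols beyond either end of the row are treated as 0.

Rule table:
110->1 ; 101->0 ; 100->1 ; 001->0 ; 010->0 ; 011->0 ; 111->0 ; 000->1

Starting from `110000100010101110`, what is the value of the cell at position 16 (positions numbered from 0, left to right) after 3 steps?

0

step 1: 011110011000000011
step 2: 000011001111111001
step 3: 111001100000001100
position 16 holds 0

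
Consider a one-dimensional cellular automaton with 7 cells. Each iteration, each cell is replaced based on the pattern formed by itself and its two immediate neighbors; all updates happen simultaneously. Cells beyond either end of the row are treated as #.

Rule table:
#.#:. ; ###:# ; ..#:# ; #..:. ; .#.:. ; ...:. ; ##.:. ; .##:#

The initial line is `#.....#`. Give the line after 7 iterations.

.######

.....##
....###
...####
..#####
.######
.######  (fixed point — unchanged through iteration 7)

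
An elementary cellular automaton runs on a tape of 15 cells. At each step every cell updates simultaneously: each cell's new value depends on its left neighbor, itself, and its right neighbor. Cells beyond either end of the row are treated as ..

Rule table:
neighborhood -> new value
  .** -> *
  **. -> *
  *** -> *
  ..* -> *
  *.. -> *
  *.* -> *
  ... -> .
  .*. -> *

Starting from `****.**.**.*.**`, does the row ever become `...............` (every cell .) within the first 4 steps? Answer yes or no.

no

***************
***************  (fixed point — unchanged through step 4)
step 4 is ***************, still not uniform .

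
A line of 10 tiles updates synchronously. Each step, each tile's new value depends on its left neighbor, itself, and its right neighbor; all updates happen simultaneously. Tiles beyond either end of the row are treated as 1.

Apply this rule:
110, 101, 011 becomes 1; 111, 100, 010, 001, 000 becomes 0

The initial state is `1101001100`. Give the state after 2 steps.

step 1: 0110001100
step 2: 1110001100

1110001100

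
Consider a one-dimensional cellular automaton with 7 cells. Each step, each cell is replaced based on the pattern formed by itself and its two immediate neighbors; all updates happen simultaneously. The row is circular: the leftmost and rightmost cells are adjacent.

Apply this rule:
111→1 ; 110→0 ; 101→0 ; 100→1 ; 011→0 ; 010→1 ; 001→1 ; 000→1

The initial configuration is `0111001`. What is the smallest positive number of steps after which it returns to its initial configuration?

7

0010111
1110010
0101110
1100101
1011100
1001011
0111001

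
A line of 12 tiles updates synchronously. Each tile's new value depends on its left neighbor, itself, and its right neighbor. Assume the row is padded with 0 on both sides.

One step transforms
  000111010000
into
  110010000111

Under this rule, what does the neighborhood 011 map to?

0

At position 3 the neighborhood is 011; the next row has 0 there.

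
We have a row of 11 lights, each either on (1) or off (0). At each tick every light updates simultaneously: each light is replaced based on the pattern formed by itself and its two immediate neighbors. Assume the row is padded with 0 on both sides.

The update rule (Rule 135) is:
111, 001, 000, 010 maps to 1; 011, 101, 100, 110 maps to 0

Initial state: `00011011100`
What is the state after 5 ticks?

11100001001
01001111011
11010110000
00010000111
11110111010

11110111010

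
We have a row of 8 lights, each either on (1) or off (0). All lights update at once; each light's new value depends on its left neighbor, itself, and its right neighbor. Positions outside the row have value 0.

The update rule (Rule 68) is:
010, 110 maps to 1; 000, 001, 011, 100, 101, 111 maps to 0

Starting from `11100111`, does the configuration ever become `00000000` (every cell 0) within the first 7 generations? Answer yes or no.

no

generation 1: 00100001
generation 2: 00100001  (fixed point — unchanged through generation 7)
generation 7 is 00100001, still not uniform 0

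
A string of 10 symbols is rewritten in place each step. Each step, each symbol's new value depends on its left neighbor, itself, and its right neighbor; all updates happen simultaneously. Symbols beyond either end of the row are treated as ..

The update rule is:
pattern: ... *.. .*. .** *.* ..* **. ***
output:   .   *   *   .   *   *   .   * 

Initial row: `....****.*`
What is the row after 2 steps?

step 1: ...*.**.**
step 2: ..***..*..

..***..*..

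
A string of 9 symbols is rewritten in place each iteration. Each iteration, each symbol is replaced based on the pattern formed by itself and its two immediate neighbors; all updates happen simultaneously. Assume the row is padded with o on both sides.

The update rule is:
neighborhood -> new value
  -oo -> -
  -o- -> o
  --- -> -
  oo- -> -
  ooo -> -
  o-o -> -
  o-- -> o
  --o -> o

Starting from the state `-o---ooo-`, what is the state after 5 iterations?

------o-o

-oo-o----
----oo--o
o--o--oo-
-ooooo---
------o-o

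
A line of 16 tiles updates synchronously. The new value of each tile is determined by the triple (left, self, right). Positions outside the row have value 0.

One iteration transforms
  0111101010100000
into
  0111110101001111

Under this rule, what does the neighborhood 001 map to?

At position 0 the neighborhood is 001; the next row has 0 there.

0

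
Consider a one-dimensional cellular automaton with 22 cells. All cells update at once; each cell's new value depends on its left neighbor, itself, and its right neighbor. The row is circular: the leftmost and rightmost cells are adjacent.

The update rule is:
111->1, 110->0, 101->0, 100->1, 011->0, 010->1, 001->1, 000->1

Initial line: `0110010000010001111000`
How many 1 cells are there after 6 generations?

12

1001111111111110110111
0110111111111100000011
0000011111111011111100
1111101111110001111011
1111000111101110110001
1110111011000100001110
count of 1: 12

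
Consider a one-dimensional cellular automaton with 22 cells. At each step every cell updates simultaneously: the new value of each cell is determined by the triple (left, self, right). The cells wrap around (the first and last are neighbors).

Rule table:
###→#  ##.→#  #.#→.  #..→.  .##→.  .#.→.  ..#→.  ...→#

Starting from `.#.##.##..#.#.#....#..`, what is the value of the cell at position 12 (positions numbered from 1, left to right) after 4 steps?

#

step 1: ....#..#........##...#
step 2: .##......######..#.#..
step 3: ..#.####..#####......#
step 4: .....###...####.####..
position 12 holds #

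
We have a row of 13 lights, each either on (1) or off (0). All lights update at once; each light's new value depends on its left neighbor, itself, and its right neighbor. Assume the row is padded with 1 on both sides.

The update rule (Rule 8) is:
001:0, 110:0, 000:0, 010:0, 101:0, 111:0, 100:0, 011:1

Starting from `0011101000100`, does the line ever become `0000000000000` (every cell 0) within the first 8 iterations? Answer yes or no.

iteration 1: 0010000000000
iteration 2: 0000000000000
all cells are 0 at iteration 2

yes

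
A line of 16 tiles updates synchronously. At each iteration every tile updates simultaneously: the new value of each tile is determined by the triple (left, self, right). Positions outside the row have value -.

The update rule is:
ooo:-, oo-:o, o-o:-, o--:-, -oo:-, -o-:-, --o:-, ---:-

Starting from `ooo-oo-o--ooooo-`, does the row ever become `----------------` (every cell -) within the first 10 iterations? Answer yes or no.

yes

--o--o--------o-
----------------
all cells are - at iteration 2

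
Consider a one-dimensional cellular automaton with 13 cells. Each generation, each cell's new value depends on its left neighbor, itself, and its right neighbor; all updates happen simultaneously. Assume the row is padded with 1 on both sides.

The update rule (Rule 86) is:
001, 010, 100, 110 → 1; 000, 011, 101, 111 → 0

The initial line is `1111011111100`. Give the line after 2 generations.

generation 1: 0001000000111
generation 2: 1011100001000

1011100001000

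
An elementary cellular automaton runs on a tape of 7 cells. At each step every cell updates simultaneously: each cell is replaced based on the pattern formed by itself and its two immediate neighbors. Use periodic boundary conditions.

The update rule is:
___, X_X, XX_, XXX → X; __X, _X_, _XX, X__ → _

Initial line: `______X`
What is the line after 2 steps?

__XXX_X

_XXXX__
__XXX_X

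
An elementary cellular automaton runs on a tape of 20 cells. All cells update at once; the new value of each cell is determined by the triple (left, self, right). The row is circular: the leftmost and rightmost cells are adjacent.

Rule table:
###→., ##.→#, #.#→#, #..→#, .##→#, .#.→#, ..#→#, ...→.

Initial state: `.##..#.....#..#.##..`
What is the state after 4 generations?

#######...#########.
#.....##.##.......##
##...#######.....##.
###.##.....##...####

###.##.....##...####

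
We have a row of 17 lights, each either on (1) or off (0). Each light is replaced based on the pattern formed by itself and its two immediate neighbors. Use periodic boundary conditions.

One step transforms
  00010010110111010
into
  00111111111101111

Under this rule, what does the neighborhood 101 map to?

1

At position 7 the neighborhood is 101; the next row has 1 there.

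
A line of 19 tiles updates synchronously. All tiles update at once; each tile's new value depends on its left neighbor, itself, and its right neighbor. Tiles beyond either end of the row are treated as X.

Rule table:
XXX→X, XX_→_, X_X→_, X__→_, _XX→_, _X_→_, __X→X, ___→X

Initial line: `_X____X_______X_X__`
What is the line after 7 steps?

___XXX__XXXXXX____X
_XX_X__X_XXXX__XXX_
______X___XX__X_X__
_XXXXX__XX___X____X
__XXX__X___XX__XXX_
_X_X__X__XX___X_X__
_____X__X___XX____X

_____X__X___XX____X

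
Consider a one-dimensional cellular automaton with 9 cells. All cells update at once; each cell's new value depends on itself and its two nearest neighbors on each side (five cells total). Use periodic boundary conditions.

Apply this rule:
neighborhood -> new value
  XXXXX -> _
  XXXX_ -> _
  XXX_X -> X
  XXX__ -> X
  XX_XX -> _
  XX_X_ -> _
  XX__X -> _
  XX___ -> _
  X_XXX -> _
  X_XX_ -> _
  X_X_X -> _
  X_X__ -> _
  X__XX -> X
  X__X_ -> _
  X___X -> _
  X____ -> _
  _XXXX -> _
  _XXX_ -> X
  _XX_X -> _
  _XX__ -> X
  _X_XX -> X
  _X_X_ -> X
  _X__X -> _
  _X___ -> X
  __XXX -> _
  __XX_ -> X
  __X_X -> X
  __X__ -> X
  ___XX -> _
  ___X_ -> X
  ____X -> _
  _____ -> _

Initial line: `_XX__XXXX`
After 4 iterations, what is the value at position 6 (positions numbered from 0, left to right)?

iteration 1: __X_X___X
iteration 2: __XX_X_XX
iteration 3: _XX___X_X
iteration 4: X_X__XXX_
position 6 holds X

X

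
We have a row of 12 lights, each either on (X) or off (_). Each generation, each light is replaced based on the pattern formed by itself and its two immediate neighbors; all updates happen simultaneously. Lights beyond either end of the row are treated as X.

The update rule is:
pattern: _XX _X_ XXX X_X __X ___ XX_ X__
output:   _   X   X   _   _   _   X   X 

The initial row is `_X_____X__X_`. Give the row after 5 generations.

generation 1: _XX____XX_X_
generation 2: __XX____X_X_
generation 3: X__XX___X_X_
generation 4: XX__XX__X_X_
generation 5: XXX__XX_X_X_

XXX__XX_X_X_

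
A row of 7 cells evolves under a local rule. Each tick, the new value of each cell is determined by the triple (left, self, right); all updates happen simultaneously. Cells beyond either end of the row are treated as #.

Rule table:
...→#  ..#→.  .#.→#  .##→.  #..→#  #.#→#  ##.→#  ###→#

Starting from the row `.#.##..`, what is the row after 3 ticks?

#####.#

###.##.
####.##
#####.#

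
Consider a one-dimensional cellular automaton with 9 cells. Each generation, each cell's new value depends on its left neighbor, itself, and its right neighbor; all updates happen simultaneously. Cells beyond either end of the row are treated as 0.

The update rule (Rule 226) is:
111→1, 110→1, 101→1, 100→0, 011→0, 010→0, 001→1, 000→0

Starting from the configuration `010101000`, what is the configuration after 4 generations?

101010000
010100000
101000000
010000000

010000000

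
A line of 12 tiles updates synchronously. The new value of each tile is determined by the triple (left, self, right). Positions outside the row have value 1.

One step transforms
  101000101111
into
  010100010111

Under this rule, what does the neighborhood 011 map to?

0

At position 8 the neighborhood is 011; the next row has 0 there.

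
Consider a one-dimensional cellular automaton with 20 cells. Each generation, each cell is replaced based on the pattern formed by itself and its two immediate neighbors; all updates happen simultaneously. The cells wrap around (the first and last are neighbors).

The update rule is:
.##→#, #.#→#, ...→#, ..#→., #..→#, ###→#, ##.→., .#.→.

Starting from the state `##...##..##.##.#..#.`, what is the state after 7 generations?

generation 1: #.##.#.#.#.##.#.#..#
generation 2: .##.#.#.#.##.#.#.#.#
generation 3: ##.#.#.#.##.#.#.#.#.
generation 4: #.#.#.#.##.#.#.#.#.#
generation 5: .#.#.#.##.#.#.#.#.##
generation 6: #.#.#.##.#.#.#.#.##.
generation 7: .#.#.##.#.#.#.#.##.#

.#.#.##.#.#.#.#.##.#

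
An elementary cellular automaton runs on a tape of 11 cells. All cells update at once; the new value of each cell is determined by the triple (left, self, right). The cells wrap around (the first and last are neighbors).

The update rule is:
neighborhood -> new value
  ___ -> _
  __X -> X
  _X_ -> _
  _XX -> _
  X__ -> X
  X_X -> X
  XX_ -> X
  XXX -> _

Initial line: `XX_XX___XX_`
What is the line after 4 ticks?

_XX_XX_X_XX
X_XX_XX_X_X
XX_XX_XX_X_
_XX_XX_XX_X

_XX_XX_XX_X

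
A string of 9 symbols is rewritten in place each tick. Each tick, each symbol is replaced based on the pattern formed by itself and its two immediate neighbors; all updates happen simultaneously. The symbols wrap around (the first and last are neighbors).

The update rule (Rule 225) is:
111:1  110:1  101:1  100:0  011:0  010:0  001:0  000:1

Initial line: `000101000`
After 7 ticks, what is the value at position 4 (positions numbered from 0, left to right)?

1

110010011
110000001
110111100
011011100
001101101
000110110
110011010
position 4 holds 1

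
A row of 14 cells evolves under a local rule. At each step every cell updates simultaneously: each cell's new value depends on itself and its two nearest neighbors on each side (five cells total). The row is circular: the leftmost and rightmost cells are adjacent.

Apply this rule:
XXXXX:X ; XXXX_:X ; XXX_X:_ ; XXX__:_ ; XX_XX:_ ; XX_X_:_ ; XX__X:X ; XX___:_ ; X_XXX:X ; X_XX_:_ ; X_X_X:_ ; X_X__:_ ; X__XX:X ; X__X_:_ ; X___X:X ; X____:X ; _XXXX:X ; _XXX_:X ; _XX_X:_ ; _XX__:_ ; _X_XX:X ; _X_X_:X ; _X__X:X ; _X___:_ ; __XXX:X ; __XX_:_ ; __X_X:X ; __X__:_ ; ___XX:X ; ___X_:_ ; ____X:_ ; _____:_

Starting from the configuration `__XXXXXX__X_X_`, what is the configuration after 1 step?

XXXXXXX_X_XX__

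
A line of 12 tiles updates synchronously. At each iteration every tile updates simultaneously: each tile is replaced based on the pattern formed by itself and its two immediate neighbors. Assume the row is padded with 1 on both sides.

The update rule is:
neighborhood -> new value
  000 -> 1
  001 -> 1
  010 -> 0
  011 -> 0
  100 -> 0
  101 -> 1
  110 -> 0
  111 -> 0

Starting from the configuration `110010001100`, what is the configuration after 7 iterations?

000100110001
011001000110
100010011001
001100100010
010001001101
100110010010
001000100101

001000100101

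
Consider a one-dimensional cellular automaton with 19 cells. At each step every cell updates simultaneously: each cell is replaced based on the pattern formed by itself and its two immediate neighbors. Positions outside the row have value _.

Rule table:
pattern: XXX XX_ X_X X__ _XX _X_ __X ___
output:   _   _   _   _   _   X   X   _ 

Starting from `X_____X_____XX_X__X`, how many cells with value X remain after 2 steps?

X____XX____X___X_XX
X___X_____XX__XX___
count of X: 6

6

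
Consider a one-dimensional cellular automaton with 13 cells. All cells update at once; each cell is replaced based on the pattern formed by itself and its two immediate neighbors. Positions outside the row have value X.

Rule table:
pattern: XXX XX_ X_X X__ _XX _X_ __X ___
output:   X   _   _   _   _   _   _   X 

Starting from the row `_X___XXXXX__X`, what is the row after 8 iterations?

iteration 1: ___X__XXX____
iteration 2: _X_____X__XX_
iteration 3: ___XXX_______
iteration 4: _X__X__XXXXX_
iteration 5: ________XXX__
iteration 6: _XXXXXX__X___
iteration 7: __XXXX_____X_
iteration 8: ___XX__XXX___

___XX__XXX___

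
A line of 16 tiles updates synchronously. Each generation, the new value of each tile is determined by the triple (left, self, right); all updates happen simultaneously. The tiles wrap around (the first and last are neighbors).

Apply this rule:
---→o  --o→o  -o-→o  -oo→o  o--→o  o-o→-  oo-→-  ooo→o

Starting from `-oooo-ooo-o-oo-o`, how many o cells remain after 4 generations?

13

-ooo--oo--o-o--o
-oo-ooo-ooo-oooo
-o--oo--oo--ooo-
ooooo-ooo-oooo-o
count of o: 13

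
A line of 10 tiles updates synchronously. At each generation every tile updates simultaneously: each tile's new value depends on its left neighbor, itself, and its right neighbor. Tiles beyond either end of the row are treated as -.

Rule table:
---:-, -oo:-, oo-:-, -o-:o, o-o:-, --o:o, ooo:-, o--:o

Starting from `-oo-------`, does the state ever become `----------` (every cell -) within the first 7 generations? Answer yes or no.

o--o------
ooooo-----
-----o----
----ooo---
---o---o--
--ooo-ooo-
-o-------o
generation 7 is -o-------o, still not uniform -

no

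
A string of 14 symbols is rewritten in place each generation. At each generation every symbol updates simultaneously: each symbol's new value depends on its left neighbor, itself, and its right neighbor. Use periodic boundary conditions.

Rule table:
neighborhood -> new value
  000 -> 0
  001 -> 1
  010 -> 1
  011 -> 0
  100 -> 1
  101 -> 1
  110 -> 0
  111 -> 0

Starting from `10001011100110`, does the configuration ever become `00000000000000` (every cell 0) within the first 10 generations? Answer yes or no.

11011100011001
00100010100110
01110111111001
10001000000111
01011100001000
11100010011100
00010111100011
10111000010100
11000100111111
00101111000000
generation 10 is 00101111000000, still not uniform 0

no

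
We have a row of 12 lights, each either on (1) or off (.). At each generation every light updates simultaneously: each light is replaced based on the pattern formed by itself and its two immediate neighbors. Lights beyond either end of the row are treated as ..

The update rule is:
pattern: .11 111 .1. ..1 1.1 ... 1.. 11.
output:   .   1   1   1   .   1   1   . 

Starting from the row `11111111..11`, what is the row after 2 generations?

1.1111....11

generation 1: .111111.11..
generation 2: 1.1111....11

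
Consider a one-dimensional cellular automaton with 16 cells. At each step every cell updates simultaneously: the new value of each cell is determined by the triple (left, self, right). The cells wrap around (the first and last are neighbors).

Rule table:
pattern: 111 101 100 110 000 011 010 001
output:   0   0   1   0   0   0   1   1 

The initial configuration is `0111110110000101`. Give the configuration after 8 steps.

1110000100000100

0000000001001101
1000000011110001
0100000100001010
1110001110011011
0001010001100000
0011011010010000
0100000011111000
1110000100000100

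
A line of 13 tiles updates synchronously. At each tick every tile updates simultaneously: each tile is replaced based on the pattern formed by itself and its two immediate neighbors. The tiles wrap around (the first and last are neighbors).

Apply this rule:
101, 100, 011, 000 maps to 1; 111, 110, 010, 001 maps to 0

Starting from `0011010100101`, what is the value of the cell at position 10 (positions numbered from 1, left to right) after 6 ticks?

1

1010101010010
0101010101001
1010101010100
0101010101010
0010101010101
1001010101010
position 10 holds 1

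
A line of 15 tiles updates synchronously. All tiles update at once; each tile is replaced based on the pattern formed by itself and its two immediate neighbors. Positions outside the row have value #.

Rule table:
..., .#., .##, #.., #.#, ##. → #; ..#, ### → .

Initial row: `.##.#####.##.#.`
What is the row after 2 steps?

....###.#......

step 1: #####...#######
step 2: ....###.#......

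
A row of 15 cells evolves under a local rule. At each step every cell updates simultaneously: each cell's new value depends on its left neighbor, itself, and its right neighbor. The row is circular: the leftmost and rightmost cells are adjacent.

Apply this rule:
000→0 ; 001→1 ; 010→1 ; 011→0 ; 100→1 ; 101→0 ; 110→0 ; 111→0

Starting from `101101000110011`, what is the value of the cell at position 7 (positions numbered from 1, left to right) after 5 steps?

step 1: 000001101001100
step 2: 000010001110010
step 3: 000111010001111
step 4: 101000011010000
step 5: 101100100011001
position 7 holds 1

1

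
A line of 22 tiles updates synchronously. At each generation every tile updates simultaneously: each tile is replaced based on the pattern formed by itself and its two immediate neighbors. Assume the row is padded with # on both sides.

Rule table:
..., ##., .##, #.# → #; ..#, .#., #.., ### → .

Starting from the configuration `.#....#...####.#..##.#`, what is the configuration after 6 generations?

generation 1: #..##...#.#..##...####
generation 2: #..##.#..#...##.#.#...
generation 3: #..###.....#.###.#..#.
generation 4: #..#.#.###..##.##....#
generation 5: #...#.##.#..#####.##.#
generation 6: #.#..####...#...######

#.#..####...#...######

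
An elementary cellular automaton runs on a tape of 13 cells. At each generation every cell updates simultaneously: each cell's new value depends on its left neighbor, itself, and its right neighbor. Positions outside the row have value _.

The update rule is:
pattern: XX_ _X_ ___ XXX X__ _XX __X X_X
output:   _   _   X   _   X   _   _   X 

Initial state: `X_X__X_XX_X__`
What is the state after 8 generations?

_X_X__X__X_XX
__X_X__X__X__
X__X_X__X__XX
_X__X_X__X___
__X__X_X__XXX
X__X__X_X____
_X__X__X_XXXX
__X__X__X____

__X__X__X____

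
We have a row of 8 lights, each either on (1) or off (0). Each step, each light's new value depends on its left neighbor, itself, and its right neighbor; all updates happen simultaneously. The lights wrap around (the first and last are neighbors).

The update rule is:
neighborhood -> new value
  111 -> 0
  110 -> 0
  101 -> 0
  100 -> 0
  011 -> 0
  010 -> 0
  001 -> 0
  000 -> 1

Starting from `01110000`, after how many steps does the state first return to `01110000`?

00000111
01110000

2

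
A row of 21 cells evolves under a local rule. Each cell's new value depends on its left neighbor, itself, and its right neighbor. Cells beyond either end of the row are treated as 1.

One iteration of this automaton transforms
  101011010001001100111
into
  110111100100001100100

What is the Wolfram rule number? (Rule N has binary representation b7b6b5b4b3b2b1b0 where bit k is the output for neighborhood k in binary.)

position 19: 111 → 0  (bit 7 = 0)
position 0: 110 → 1  (bit 6 = 1)
position 1: 101 → 1  (bit 5 = 1)
position 8: 100 → 0  (bit 4 = 0)
position 4: 011 → 1  (bit 3 = 1)
position 2: 010 → 0  (bit 2 = 0)
position 10: 001 → 0  (bit 1 = 0)
position 9: 000 → 1  (bit 0 = 1)
bits b7..b0 = 01101001 = 105

105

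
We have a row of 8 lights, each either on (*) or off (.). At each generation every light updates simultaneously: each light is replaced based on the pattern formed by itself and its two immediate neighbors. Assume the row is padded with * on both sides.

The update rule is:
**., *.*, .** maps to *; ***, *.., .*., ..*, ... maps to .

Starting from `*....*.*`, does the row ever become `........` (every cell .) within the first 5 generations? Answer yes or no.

no

generation 1: *.....**
generation 2: *.....*.
generation 3: *......*
generation 4: *......*  (fixed point — unchanged through generation 5)
generation 5 is *......*, still not uniform .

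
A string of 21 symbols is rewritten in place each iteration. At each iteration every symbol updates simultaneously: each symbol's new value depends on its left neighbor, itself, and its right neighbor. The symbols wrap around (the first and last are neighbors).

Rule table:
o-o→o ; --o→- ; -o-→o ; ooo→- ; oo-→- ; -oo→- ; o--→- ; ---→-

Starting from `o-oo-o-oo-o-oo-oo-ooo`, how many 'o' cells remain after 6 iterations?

3

-o--ooo--ooo--o--o---
-o------------o--o---
-o------------o--o---  (fixed point — unchanged through iteration 6)
count of o: 3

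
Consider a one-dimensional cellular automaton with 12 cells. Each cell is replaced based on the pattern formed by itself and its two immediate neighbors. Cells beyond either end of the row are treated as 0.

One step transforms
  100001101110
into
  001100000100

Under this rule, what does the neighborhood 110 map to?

At position 6 the neighborhood is 110; the next row has 0 there.

0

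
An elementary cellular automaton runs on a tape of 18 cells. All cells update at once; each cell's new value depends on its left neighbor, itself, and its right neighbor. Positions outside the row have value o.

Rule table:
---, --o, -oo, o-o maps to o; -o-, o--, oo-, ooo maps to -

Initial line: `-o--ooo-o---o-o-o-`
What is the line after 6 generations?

generation 1: o--oo--o--oo-o-o-o
generation 2: --oo--o--oo-o-o-oo
generation 3: -oo--o--oo-o-o-oo-
generation 4: oo--o--oo-o-o-oo-o
generation 5: ---o--oo-o-o-oo-oo
generation 6: -oo--oo-o-o-oo-oo-

-oo--oo-o-o-oo-oo-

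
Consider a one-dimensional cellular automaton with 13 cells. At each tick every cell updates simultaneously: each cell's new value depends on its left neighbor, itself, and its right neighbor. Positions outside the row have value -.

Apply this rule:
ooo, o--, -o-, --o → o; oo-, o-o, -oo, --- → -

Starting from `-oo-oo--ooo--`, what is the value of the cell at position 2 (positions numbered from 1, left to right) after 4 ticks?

o

tick 1: o-----oo-o-o-
tick 2: oo---o---o-oo
tick 3: --o-ooo-oo---
tick 4: -oo--o----o--
position 2 holds o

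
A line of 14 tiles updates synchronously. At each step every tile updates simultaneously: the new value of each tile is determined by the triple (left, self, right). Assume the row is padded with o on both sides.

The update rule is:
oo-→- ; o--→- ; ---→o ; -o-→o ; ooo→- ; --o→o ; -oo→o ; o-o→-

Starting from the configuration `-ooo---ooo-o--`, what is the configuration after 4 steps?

-o-o-ooo---ooo

-o---ooo---o-o
-o-ooo---ooo-o
-o-o---ooo---o
-o-o-ooo---ooo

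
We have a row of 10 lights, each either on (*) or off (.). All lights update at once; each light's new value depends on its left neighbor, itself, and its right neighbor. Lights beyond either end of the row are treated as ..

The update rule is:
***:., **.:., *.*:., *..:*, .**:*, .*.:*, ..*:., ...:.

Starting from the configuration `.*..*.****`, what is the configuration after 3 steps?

.**.*.*...
.*..*.**..
.**.*.*.*.

.**.*.*.*.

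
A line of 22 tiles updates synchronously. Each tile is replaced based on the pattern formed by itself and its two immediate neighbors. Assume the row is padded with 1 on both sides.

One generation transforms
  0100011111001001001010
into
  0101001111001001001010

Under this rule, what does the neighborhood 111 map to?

At position 6 the neighborhood is 111; the next row has 1 there.

1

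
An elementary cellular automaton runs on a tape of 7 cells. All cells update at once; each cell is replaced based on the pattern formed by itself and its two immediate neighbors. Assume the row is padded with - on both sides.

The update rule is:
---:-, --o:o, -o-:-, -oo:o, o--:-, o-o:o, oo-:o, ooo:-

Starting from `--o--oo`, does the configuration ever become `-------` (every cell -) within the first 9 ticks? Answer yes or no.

no

-o--ooo
o--oo-o
--oooo-
-oo--o-
ooo-o--
o-oo---
-ooo---
oo-o---
ooo----
tick 9 is ooo----, still not uniform -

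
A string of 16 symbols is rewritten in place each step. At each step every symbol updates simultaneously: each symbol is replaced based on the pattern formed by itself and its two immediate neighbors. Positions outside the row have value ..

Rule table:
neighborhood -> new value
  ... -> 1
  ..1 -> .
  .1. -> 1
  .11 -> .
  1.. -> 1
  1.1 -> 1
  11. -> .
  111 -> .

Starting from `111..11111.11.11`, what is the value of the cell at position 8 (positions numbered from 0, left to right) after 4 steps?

.

...1......1..1..
11.111111.11.111
..1......1..1...
1.111111.11.1111
position 8 holds .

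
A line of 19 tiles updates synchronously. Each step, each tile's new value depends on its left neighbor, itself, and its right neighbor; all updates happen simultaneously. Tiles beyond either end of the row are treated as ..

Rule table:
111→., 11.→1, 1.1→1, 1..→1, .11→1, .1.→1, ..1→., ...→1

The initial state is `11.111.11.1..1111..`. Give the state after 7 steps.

1..11111..11111.1.1

1111.1111111.1..111
1..111.....1111.1.1
11.1.11111.1..11111
111111...1111.1...1
1....111.1..11111.1
1111.1.1111.1...111
1..11111..11111.1.1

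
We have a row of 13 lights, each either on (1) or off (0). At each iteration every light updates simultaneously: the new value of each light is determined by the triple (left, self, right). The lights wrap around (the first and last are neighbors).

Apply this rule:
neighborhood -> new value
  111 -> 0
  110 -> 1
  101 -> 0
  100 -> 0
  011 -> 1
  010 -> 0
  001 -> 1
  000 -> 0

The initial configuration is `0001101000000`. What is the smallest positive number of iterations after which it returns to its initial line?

26

iteration 1: 0011100000000
iteration 2: 0110100000000
iteration 3: 1110000000000
iteration 4: 1010000000001
iteration 5: 1000000000011
iteration 6: 1000000000110
iteration 7: 0000000001110
iteration 8: 0000000011010
iteration 9: 0000000111000
iteration 10: 0000001101000
iteration 11: 0000011100000
iteration 12: 0000110100000
iteration 13: 0001110000000
iteration 14: 0011010000000
iteration 15: 0111000000000
iteration 16: 1101000000000
iteration 17: 1100000000001
iteration 18: 0100000000011
iteration 19: 0000000000111
iteration 20: 0000000001101
iteration 21: 0000000011100
iteration 22: 0000000110100
iteration 23: 0000001110000
iteration 24: 0000011010000
iteration 25: 0000111000000
iteration 26: 0001101000000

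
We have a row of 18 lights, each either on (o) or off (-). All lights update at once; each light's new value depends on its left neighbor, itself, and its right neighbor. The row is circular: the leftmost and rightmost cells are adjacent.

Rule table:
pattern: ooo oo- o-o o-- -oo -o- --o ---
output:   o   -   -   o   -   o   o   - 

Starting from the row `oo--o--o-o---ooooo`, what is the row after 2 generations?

o-oooooo-oo-o-oooo
---oooo-----o--ooo

---oooo-----o--ooo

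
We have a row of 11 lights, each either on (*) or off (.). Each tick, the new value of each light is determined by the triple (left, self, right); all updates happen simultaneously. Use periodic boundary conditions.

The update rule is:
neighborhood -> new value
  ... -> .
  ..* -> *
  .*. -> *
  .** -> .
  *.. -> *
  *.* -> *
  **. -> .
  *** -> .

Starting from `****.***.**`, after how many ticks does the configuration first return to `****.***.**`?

4

tick 1: ....*...*..
tick 2: ...***.***.
tick 3: ..*...*...*
tick 4: ****.***.**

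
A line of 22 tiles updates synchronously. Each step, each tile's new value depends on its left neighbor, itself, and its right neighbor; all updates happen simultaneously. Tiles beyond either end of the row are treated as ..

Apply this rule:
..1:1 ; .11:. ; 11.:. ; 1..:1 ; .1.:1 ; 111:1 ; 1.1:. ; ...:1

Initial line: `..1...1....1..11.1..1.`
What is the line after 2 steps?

.111111111111.111.111.

11111111111111...11111
.111111111111.111.111.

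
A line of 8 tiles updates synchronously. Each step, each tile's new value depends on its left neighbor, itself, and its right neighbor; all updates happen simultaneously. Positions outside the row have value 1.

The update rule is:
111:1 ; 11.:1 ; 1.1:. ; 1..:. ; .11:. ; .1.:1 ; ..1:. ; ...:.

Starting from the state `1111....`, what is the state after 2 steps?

step 1: 1111....  (fixed point — unchanged through step 2)

1111....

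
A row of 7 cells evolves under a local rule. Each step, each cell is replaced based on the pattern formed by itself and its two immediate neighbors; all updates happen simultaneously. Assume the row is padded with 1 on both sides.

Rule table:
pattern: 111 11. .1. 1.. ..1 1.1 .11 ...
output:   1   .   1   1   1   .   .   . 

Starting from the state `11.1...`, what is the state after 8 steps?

11.1...

step 1: 1..11.1
step 2: .11....
step 3: ...1..1
step 4: 1.1111.
step 5: ...11..
step 6: 1.1..11
step 7: ..111.1
step 8: 11.1...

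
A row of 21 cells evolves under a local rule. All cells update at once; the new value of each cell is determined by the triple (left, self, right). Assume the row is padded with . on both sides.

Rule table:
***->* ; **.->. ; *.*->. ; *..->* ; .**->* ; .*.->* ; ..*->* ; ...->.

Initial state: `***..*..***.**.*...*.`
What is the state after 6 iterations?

*****.******..**..**.

iteration 1: **.*******..*..**.***
iteration 2: *..******.******..**.
iteration 3: ********..*****.***.*
iteration 4: *******.******..**..*
iteration 5: ******..*****.***.***
iteration 6: *****.******..**..**.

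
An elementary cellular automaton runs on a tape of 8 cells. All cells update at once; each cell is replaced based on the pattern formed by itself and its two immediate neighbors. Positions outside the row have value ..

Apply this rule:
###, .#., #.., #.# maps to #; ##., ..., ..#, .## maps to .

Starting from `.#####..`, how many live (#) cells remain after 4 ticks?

3

..###.#.
...#.###
...##.#.
.....###
count of #: 3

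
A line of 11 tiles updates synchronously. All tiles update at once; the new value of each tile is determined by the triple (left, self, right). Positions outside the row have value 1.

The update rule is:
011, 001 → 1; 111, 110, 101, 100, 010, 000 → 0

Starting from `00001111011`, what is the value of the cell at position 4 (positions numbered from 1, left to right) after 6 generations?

00011000010
00110000100
01100001001
01000010011
00000100110
00001001100
position 4 holds 0

0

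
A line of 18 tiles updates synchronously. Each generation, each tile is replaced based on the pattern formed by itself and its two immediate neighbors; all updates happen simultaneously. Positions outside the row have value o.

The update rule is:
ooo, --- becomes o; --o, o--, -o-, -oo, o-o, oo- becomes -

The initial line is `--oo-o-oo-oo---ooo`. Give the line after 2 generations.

-------------o--oo
-ooooooooooo-----o

-ooooooooooo-----o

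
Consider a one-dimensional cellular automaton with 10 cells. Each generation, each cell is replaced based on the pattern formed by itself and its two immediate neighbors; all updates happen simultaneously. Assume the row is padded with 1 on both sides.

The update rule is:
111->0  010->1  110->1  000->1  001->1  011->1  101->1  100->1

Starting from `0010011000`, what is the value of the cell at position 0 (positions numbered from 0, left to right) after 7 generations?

1

generation 1: 1111111111
generation 2: 0000000000
generation 3: 1111111111  (repeats generation 1; period 2)
generation 7: 1111111111
position 0 holds 1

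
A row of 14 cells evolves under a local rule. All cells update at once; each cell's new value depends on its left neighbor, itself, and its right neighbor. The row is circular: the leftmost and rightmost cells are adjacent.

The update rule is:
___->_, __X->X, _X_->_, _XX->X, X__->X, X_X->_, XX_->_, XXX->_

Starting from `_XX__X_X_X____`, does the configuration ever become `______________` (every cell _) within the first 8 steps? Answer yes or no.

no

XX_XX_____X___
X__X_X___X_X_X
_XX___X_X____X
_X_X_X___X__X_
X_____X_X_XX_X
_X___X____X__X
__X_X_X__X_XX_
_X_____XX__X_X
step 8 is _X_____XX__X_X, still not uniform _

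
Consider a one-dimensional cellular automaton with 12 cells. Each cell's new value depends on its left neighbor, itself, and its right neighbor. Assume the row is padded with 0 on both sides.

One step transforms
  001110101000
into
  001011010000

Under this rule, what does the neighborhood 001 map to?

At position 1 the neighborhood is 001; the next row has 0 there.

0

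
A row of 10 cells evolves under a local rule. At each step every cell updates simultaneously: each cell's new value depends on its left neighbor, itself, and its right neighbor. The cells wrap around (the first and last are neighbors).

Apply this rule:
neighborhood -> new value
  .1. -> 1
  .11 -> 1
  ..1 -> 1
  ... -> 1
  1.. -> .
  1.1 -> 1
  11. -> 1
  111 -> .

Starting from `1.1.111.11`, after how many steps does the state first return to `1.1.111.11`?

15

11111.111.
1...111.11
1.111.111.
111.111.11
..111.111.
111.111.1.
1.111.1111
111.111...
1.111.1.11
111.11111.
1.111...11
111.1.111.
1.11111.11
111...111.
1.1.111.11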